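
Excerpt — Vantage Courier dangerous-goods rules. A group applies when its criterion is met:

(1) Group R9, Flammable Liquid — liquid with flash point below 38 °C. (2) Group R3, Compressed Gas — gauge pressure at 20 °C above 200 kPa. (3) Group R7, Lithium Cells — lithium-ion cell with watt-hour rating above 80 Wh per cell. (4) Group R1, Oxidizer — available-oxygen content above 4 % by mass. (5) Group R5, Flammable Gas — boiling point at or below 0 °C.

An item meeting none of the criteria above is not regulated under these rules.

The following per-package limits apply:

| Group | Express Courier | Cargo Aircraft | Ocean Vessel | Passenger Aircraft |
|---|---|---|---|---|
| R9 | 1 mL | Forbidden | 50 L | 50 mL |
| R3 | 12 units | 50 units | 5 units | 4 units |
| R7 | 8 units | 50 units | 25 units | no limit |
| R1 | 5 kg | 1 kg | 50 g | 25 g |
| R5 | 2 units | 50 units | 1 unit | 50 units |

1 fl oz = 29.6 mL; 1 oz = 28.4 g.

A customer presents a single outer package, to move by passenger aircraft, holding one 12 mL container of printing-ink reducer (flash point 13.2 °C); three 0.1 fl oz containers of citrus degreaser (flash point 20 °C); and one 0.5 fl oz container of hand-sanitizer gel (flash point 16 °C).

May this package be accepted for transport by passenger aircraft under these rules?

Yes

Printing-ink reducer: flash point 13.2 °C < 38 °C → Group R9 (Flammable Liquid).
Citrus degreaser: flash point 20 °C < 38 °C → Group R9 (Flammable Liquid).
The hand-sanitizer gel has flash point 16 °C, which is < 38 °C, so it is Group R9 (Flammable Liquid).
Group R9 net quantity: 12 mL + (three 0.1 fl oz containers = 8.88 mL) + (one 0.5 fl oz container = 14.8 mL) = 35.68 mL.
35.68 mL is within the passenger aircraft limit of 50 mL for Group R9.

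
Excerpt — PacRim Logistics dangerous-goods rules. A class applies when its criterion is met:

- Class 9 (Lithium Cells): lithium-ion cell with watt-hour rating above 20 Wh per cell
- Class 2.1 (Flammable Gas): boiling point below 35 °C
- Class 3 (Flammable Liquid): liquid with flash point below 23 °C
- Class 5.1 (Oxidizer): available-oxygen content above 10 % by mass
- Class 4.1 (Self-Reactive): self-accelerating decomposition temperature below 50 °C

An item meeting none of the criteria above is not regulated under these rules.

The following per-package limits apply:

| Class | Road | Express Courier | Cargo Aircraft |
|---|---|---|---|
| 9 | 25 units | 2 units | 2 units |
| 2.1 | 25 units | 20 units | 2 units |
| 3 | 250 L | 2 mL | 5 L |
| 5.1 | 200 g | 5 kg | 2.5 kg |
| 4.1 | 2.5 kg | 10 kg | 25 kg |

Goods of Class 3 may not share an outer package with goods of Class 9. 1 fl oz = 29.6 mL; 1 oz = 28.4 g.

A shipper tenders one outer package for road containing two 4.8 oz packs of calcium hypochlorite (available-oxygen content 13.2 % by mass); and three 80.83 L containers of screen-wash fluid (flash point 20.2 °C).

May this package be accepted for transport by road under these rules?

The calcium hypochlorite has available-oxygen content 13.2 % by mass, which is > 10 % by mass, so it is Class 5.1 (Oxidizer).
The screen-wash fluid has flash point 20.2 °C, which is < 23 °C, so it is Class 3 (Flammable Liquid).
Class 3 quantity: three 80.83 L containers = 242.49 L.
242.49 L ≤ 250 L (road limit, Class 3) — within limit.
Class 5.1 quantity: two 4.8 oz packs = 272.64 g.
That exceeds the Class 5.1 road limit of 200 g.
The segregation rule (Class 3 with Class 9) does not apply to Class 3 with Class 5.1.

No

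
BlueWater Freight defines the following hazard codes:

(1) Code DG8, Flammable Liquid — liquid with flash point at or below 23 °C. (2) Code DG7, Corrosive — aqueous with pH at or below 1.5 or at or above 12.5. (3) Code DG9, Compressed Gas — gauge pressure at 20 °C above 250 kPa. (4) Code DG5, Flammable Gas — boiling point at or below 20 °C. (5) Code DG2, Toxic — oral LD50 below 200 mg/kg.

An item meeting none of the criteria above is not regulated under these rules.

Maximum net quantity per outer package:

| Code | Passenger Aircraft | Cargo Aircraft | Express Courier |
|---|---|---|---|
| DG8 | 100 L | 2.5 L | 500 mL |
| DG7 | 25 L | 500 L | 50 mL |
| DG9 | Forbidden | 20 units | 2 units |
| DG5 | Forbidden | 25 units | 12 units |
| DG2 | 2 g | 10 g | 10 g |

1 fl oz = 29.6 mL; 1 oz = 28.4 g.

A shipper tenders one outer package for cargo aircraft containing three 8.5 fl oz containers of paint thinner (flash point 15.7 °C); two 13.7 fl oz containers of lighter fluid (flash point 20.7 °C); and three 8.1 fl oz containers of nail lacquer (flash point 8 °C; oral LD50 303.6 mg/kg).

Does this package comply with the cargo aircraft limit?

Yes

With flash point 15.7 °C (≤ 23 °C), the paint thinner falls in Code DG8.
Flash point 20.7 °C meets the Code DG8 criterion (Flammable Liquid), so the lighter fluid is Code DG8.
The nail lacquer has flash point 8 °C, which is ≤ 23 °C, so it is Code DG8 (Flammable Liquid).
Code DG8 net quantity: (three 8.5 fl oz containers = 754.8 mL) + (two 13.7 fl oz containers = 811.04 mL) + (three 8.1 fl oz containers = 719.28 mL) = 2285.12 mL.
2285.12 mL ≤ 2.5 L (cargo aircraft limit, Code DG8) — within limit.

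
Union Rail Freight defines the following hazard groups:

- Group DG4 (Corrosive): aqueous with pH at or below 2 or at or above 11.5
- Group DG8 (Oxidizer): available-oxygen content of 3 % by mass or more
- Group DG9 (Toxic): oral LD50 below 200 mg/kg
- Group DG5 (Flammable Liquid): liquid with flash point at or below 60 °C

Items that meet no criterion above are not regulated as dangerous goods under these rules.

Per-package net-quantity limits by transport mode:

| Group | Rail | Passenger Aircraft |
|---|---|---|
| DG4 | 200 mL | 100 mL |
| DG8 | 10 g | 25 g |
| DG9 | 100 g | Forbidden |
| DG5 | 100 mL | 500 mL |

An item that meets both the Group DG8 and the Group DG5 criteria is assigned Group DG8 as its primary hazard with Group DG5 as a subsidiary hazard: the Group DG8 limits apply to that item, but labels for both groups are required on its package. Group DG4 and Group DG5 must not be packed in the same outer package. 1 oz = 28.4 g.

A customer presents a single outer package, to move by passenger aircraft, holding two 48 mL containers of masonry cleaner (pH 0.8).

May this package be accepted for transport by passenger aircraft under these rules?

Yes

The masonry cleaner has pH 0.8, which is ≤ 2, so it is Group DG4 (Corrosive).
Group DG4 quantity: two 48 mL containers = 96 mL.
96 mL is within the passenger aircraft limit of 100 mL for Group DG4.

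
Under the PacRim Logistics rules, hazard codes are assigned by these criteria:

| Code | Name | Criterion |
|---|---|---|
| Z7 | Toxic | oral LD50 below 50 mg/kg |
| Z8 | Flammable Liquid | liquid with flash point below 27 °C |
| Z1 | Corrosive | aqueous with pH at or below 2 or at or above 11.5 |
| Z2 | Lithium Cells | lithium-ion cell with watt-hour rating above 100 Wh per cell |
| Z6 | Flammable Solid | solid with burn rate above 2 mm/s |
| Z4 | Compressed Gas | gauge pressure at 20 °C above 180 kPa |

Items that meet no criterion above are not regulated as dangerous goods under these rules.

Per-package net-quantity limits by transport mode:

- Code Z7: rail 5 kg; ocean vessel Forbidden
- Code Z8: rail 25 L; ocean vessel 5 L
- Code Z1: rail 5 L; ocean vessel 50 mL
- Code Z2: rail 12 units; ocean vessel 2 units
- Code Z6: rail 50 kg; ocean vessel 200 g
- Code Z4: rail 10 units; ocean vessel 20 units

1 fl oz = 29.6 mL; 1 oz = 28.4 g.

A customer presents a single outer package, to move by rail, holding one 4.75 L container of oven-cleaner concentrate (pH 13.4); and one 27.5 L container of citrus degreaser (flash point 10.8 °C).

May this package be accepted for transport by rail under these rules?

No

With pH 13.4 (≥ 11.5), the oven-cleaner concentrate falls in Code Z1.
The citrus degreaser has flash point 10.8 °C, which is < 27 °C, so it is Code Z8 (Flammable Liquid).
Code Z8 quantity: 27.5 L.
That exceeds the Code Z8 rail limit of 25 L.
Code Z1 quantity: 4.75 L.
4.75 L ≤ 5 L (rail limit, Code Z1) — within limit.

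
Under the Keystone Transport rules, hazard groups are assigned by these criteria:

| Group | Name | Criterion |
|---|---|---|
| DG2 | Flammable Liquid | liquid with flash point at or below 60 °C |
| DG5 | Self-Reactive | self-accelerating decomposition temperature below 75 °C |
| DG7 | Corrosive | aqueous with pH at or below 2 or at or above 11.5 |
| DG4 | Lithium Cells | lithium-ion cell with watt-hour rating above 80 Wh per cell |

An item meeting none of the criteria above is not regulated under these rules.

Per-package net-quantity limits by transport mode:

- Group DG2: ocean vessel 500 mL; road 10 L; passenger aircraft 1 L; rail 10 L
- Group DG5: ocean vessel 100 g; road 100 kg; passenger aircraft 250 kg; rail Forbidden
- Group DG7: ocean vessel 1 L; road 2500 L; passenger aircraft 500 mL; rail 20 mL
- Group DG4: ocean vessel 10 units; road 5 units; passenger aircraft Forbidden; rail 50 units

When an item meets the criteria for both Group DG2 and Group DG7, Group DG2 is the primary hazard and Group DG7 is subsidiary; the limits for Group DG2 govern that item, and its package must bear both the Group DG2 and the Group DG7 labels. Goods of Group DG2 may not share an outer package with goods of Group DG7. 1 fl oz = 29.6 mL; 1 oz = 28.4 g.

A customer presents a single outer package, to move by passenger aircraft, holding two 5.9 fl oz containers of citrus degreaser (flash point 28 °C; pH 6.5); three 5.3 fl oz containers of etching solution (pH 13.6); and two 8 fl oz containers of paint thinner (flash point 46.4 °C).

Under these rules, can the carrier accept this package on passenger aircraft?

No

Flash point 28 °C meets the Group DG2 criterion (Flammable Liquid), so the citrus degreaser is Group DG2.
With pH 13.6 (≥ 11.5), the etching solution falls in Group DG7.
Paint thinner: flash point 46.4 °C ≤ 60 °C → Group DG2 (Flammable Liquid).
Total Group DG2: (two 5.9 fl oz containers = 349.28 mL) + (two 8 fl oz containers = 473.6 mL) = 822.88 mL.
That is within the Group DG2 passenger aircraft limit of 1 L.
Group DG7 quantity: three 5.3 fl oz containers = 470.64 mL.
470.64 mL ≤ 500 mL (passenger aircraft limit, Group DG7) — within limit.
Group DG2 and Group DG7 may not share an outer package.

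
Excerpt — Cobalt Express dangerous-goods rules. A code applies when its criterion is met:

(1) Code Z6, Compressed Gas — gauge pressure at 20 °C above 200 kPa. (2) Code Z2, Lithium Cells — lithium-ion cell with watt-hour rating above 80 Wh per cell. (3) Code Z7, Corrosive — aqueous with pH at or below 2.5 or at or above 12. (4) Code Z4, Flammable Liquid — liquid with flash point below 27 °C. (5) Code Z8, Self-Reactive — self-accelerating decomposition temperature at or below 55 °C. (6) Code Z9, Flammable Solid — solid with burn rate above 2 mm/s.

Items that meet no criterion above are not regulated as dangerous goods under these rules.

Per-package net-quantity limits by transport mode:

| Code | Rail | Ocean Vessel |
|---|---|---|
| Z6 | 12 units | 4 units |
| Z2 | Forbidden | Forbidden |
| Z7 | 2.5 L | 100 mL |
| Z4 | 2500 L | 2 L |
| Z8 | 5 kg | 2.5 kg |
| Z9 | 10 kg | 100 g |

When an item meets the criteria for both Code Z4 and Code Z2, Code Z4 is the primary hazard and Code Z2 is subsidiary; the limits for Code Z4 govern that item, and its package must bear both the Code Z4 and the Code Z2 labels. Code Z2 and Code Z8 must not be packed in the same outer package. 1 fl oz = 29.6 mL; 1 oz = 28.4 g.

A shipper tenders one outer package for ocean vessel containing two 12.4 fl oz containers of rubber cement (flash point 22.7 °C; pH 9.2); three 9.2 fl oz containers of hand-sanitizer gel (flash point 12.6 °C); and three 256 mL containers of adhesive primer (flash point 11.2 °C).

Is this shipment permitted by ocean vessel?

No

Rubber cement: flash point 22.7 °C < 27 °C → Code Z4 (Flammable Liquid).
The hand-sanitizer gel has flash point 12.6 °C, which is < 27 °C, so it is Code Z4 (Flammable Liquid).
Flash point 11.2 °C meets the Code Z4 criterion (Flammable Liquid), so the adhesive primer is Code Z4.
Total Code Z4: (two 12.4 fl oz containers = 734.08 mL) + (three 9.2 fl oz containers = 816.96 mL) + (three 256 mL containers = 768 mL) = 2319.04 mL.
2319.04 mL > 2 L (ocean vessel limit, Code Z4) — over the limit.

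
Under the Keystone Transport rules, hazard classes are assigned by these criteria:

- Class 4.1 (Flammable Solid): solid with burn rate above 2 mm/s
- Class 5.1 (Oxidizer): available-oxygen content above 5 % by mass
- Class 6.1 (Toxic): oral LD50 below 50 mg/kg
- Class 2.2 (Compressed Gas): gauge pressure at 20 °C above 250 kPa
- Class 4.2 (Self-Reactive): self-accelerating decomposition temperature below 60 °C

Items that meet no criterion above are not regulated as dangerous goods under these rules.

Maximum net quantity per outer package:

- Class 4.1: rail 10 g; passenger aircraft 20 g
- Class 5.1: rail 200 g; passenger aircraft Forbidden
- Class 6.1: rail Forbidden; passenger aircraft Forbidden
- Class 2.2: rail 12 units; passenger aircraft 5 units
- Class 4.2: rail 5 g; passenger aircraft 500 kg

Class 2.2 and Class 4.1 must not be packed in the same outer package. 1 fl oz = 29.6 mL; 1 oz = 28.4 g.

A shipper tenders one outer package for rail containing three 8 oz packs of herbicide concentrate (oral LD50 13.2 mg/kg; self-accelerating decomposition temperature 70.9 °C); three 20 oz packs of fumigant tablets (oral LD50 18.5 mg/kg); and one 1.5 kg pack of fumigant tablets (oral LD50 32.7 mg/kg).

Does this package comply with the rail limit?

The herbicide concentrate has oral LD50 13.2 mg/kg, which is < 50 mg/kg, so it is Class 6.1 (Toxic).
With oral LD50 18.5 mg/kg (< 50 mg/kg), the fumigant tablets fall in Class 6.1.
With oral LD50 32.7 mg/kg (< 50 mg/kg), the fumigant tablets fall in Class 6.1.
Total Class 6.1: (three 8 oz packs = 681.6 g) + (three 20 oz packs = 1.704 kg) + 1.5 kg = 3885.6 g.
Class 6.1 is Forbidden by rail.

No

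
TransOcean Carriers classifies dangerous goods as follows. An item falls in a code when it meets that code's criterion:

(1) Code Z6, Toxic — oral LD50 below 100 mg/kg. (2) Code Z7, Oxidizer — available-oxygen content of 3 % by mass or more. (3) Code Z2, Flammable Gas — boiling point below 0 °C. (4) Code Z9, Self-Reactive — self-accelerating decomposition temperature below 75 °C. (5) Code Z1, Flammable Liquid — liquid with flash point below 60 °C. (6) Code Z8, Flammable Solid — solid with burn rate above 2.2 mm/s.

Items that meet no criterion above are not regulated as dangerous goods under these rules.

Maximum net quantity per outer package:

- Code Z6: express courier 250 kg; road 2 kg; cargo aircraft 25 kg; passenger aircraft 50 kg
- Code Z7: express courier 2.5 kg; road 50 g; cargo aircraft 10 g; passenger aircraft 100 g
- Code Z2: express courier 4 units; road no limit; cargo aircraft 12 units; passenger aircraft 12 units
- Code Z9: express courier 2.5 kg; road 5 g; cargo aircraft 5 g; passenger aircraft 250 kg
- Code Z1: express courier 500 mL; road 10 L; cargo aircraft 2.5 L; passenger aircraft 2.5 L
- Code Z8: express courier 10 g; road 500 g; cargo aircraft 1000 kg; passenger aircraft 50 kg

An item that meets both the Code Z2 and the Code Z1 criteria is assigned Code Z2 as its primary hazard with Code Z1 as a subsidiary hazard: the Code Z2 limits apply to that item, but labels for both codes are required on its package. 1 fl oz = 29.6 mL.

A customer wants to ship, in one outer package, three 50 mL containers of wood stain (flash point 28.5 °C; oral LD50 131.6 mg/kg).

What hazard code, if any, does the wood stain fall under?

Code Z1

With flash point 28.5 °C (< 60 °C), the wood stain falls in Code Z1.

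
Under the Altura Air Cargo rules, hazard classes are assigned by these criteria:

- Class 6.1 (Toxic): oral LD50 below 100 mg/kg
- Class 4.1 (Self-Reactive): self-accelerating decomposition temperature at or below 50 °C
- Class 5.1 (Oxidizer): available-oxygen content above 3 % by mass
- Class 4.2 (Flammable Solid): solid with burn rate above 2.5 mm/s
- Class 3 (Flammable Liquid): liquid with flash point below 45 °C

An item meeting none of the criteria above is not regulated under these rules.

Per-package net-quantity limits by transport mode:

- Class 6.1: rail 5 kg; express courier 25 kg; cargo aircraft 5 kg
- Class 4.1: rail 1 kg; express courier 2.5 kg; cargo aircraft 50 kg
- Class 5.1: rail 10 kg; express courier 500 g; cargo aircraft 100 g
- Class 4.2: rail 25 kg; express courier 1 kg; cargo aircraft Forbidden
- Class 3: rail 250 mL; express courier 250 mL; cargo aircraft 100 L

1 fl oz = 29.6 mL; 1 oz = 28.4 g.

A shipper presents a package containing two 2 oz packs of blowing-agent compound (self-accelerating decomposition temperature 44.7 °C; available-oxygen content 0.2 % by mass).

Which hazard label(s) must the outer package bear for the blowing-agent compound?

Blowing-agent compound: self-accelerating decomposition temperature 44.7 °C ≤ 50 °C → Class 4.1 (Self-Reactive).
Only the Class 4.1 label is required.

Class 4.1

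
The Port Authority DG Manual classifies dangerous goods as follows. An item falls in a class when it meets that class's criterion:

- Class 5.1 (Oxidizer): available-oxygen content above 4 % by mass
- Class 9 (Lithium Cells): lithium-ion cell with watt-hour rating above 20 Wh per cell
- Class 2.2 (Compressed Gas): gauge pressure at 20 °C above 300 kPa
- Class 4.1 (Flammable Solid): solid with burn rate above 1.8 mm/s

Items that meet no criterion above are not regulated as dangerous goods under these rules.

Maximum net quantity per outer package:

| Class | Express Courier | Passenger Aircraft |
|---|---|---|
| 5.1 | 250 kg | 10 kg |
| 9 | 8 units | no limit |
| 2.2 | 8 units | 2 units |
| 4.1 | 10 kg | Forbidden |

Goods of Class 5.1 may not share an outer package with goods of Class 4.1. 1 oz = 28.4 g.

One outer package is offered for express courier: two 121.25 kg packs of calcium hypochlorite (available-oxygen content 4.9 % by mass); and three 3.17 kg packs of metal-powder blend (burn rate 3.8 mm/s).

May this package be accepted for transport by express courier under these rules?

The calcium hypochlorite has available-oxygen content 4.9 % by mass, which is > 4 % by mass, so it is Class 5.1 (Oxidizer).
With burn rate 3.8 mm/s (> 1.8 mm/s), the metal-powder blend falls in Class 4.1.
Class 5.1 quantity: two 121.25 kg packs = 242.5 kg.
242.5 kg ≤ 250 kg (express courier limit, Class 5.1) — within limit.
Class 4.1 quantity: three 3.17 kg packs = 9.51 kg.
9.51 kg is within the express courier limit of 10 kg for Class 4.1.
Class 5.1 and Class 4.1 may not share an outer package.

No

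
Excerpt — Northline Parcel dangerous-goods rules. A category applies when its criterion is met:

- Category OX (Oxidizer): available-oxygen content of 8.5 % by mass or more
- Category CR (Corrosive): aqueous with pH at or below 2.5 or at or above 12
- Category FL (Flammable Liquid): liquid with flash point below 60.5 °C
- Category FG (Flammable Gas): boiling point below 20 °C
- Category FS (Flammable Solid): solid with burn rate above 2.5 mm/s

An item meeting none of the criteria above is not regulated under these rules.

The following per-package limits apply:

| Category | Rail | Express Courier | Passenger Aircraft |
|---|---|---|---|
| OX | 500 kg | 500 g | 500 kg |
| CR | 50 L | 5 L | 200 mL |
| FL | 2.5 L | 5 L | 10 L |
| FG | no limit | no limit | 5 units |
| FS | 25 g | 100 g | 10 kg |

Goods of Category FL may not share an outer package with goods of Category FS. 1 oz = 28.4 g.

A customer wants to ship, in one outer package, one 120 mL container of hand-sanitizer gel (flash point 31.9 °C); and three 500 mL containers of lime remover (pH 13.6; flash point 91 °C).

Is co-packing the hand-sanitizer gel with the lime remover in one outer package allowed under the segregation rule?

Yes

Flash point 31.9 °C meets the Category FL criterion (Flammable Liquid), so the hand-sanitizer gel is Category FL.
pH 13.6 meets the Category CR criterion (Corrosive), so the lime remover is Category CR.
No segregation rule bars Category FL with Category CR.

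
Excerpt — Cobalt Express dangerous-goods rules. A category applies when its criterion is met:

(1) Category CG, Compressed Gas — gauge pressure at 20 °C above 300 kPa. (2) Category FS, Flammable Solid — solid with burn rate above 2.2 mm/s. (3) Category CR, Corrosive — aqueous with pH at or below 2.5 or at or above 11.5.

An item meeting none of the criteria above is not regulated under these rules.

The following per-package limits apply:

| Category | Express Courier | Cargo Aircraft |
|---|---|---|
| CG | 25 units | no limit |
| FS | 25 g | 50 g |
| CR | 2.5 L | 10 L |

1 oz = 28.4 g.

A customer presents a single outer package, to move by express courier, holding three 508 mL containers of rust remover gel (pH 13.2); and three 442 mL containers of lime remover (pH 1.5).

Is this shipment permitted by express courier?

No

Rust remover gel: pH 13.2 ≥ 11.5 → Category CR (Corrosive).
With pH 1.5 (≤ 2.5), the lime remover falls in Category CR.
Category CR net quantity: (three 508 mL containers = 1.524 L) + (three 442 mL containers = 1.326 L) = 2.85 L.
2.85 L > 2.5 L (express courier limit, Category CR) — over the limit.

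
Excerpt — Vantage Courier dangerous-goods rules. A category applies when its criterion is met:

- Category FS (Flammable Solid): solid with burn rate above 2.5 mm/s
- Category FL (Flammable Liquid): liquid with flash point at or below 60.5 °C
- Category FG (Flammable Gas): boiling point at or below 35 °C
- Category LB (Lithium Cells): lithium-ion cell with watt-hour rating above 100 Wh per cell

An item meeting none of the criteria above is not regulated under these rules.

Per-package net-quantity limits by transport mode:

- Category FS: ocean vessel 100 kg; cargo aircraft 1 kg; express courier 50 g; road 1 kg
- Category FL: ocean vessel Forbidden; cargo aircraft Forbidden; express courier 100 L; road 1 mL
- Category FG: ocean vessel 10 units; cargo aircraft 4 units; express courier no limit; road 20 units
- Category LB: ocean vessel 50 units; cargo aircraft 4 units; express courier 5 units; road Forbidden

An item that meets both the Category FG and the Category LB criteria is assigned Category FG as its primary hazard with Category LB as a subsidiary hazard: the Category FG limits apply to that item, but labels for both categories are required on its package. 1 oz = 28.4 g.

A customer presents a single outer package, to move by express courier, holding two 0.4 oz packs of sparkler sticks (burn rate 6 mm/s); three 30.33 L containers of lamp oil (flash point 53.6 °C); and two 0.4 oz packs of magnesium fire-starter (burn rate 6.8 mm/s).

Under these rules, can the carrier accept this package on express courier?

The sparkler sticks have burn rate 6 mm/s, which is > 2.5 mm/s, so they are Category FS (Flammable Solid).
Flash point 53.6 °C meets the Category FL criterion (Flammable Liquid), so the lamp oil is Category FL.
The magnesium fire-starter has burn rate 6.8 mm/s, which is > 2.5 mm/s, so it is Category FS (Flammable Solid).
Total Category FS: (two 0.4 oz packs = 22.72 g) + (two 0.4 oz packs = 22.72 g) = 45.44 g.
45.44 g is within the express courier limit of 50 g for Category FS.
Category FL quantity: three 30.33 L containers = 90.99 L.
90.99 L is within the express courier limit of 100 L for Category FL.
Every hazard category is within its express courier limit and no segregation rule is violated.

Yes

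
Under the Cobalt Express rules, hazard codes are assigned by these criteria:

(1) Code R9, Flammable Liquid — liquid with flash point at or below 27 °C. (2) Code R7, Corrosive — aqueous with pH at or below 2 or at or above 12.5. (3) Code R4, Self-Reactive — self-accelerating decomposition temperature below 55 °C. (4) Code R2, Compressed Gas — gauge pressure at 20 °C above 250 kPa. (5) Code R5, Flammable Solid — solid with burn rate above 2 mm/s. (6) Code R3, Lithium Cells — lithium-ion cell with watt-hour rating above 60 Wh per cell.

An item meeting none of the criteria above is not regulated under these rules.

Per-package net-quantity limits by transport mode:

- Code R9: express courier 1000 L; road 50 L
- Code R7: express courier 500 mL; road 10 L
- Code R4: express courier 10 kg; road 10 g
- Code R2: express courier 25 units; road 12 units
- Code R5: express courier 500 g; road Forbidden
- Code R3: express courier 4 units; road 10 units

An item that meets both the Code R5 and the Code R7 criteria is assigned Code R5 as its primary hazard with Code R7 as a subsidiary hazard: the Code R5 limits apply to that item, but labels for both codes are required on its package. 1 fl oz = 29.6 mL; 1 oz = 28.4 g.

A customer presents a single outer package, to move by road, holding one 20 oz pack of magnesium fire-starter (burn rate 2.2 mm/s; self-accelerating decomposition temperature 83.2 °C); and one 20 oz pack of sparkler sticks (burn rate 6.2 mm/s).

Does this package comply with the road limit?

With burn rate 2.2 mm/s (> 2 mm/s), the magnesium fire-starter falls in Code R5.
With burn rate 6.2 mm/s (> 2 mm/s), the sparkler sticks fall in Code R5.
Total Code R5: (one 20 oz pack = 568 g) + (one 20 oz pack = 568 g) = 1.136 kg.
Code R5 is Forbidden by road.

No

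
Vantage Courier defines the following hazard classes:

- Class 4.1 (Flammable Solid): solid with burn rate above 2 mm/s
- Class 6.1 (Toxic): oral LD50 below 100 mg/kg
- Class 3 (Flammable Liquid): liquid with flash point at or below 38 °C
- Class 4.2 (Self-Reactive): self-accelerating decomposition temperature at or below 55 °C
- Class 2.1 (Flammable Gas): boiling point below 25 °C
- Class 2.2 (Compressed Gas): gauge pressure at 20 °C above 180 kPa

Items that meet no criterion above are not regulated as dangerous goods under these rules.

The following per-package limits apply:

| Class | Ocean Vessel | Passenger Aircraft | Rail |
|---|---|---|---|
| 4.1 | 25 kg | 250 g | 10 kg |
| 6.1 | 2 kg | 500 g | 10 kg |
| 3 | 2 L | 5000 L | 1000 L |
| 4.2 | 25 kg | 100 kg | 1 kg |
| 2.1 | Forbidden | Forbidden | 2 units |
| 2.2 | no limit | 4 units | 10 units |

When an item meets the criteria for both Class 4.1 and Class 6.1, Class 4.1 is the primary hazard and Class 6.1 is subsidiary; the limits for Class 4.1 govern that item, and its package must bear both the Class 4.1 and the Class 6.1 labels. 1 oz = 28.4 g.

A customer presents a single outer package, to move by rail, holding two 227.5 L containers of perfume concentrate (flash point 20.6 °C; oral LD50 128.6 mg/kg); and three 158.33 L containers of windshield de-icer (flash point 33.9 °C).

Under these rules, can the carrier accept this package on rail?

With flash point 20.6 °C (≤ 38 °C), the perfume concentrate falls in Class 3.
With flash point 33.9 °C (≤ 38 °C), the windshield de-icer falls in Class 3.
Class 3 net quantity: (two 227.5 L containers = 455 L) + (three 158.33 L containers = 474.99 L) = 929.99 L.
That is within the Class 3 rail limit of 1000 L.

Yes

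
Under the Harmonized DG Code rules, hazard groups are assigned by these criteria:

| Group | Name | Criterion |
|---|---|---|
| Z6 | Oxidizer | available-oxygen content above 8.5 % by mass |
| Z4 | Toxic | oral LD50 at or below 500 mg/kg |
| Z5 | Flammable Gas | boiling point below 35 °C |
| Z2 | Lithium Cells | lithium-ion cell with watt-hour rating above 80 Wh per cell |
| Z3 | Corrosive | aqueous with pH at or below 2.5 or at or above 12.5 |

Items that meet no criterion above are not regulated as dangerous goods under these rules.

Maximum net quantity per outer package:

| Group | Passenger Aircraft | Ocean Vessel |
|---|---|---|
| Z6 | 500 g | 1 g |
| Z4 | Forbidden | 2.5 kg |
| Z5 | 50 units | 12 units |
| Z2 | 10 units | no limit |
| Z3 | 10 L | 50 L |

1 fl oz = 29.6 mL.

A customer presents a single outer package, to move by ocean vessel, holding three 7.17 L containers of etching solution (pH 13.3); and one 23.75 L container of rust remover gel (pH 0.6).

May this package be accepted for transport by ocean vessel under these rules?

pH 13.3 meets the Group Z3 criterion (Corrosive), so the etching solution is Group Z3.
With pH 0.6 (≤ 2.5), the rust remover gel falls in Group Z3.
Group Z3 net quantity: (three 7.17 L containers = 21.51 L) + 23.75 L = 45.26 L.
45.26 L is within the ocean vessel limit of 50 L for Group Z3.

Yes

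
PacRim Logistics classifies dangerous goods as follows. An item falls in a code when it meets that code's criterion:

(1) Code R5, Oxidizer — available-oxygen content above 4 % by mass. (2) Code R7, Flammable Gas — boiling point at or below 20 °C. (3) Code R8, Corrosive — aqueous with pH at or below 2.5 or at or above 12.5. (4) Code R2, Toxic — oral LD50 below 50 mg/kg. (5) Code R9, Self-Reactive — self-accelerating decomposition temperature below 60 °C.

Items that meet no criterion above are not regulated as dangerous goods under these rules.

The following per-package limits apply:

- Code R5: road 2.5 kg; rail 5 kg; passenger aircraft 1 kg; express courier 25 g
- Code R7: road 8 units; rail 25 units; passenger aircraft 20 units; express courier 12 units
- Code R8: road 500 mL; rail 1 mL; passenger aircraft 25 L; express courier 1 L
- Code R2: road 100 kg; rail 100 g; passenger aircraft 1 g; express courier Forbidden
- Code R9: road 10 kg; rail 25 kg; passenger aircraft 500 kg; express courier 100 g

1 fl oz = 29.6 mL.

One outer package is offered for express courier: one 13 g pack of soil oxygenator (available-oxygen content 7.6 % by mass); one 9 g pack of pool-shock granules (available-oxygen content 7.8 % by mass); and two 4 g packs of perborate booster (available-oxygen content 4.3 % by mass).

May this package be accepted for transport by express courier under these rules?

With available-oxygen content 7.6 % by mass (> 4 % by mass), the soil oxygenator falls in Code R5.
Pool-shock granules: available-oxygen content 7.8 % by mass > 4 % by mass → Code R5 (Oxidizer).
The perborate booster has available-oxygen content 4.3 % by mass, which is > 4 % by mass, so it is Code R5 (Oxidizer).
Code R5 net quantity: 13 g + 9 g + (two 4 g packs = 8 g) = 30 g.
30 g exceeds the express courier limit of 25 g for Code R5.

No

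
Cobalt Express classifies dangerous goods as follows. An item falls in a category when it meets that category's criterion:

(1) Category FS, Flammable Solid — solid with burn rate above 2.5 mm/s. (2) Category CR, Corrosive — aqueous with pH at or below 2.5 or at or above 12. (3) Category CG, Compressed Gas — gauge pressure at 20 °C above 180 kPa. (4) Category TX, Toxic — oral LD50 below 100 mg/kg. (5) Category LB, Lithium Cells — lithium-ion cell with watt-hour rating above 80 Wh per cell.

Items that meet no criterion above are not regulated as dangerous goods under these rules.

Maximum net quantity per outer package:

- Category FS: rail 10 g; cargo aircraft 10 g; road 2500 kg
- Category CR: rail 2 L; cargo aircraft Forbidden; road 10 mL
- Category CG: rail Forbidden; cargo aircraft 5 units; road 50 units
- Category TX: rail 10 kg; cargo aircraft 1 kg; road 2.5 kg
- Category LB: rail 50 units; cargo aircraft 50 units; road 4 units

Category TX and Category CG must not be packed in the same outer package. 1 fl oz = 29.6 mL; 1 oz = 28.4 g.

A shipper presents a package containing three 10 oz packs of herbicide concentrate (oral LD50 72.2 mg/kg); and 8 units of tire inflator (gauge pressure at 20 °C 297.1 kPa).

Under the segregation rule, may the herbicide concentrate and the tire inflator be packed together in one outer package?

No

With oral LD50 72.2 mg/kg (< 100 mg/kg), the herbicide concentrate falls in Category TX.
Tire inflator: gauge pressure at 20 °C 297.1 kPa > 180 kPa → Category CG (Compressed Gas).
Category TX and Category CG may not share an outer package.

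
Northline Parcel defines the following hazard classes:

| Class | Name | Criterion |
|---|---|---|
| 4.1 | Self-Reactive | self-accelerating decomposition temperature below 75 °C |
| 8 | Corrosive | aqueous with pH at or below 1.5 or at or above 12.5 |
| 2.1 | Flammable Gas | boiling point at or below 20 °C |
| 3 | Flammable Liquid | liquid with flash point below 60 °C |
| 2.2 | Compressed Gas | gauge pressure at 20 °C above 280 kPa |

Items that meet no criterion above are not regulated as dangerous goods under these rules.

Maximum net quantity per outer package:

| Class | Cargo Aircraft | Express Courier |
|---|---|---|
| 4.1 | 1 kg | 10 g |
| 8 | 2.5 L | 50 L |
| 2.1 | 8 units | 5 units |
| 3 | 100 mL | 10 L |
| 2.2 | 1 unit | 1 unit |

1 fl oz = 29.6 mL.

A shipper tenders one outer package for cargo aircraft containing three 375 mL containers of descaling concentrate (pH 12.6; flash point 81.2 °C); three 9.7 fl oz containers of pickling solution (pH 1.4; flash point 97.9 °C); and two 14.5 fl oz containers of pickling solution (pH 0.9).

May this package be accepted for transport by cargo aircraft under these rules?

No

pH 12.6 meets the Class 8 criterion (Corrosive), so the descaling concentrate is Class 8.
pH 1.4 meets the Class 8 criterion (Corrosive), so the pickling solution is Class 8.
Pickling solution: pH 0.9 ≤ 1.5 → Class 8 (Corrosive).
Total Class 8: (three 375 mL containers = 1.125 L) + (three 9.7 fl oz containers = 861.36 mL) + (two 14.5 fl oz containers = 858.4 mL) = 2844.76 mL.
2844.76 mL exceeds the cargo aircraft limit of 2.5 L for Class 8.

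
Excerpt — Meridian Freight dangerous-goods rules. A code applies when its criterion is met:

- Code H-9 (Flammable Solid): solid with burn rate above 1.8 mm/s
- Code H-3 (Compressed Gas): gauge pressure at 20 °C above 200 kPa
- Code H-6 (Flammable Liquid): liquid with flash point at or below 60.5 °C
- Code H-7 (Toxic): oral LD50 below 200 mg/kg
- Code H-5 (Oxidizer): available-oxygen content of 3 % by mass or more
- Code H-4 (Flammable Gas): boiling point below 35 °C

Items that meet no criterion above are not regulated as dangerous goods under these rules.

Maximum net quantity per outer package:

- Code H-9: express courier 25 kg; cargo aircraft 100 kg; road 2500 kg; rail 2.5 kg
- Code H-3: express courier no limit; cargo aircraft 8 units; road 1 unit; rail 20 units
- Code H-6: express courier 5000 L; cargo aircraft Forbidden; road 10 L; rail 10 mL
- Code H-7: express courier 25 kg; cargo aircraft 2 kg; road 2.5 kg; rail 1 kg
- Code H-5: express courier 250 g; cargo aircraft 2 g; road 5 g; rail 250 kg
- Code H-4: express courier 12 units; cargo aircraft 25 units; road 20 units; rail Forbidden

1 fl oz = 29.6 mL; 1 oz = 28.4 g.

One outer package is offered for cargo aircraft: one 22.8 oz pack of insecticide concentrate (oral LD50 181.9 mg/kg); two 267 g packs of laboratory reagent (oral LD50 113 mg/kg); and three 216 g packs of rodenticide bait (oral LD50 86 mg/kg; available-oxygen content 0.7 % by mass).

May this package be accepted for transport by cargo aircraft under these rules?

Yes

Insecticide concentrate: oral LD50 181.9 mg/kg < 200 mg/kg → Code H-7 (Toxic).
Laboratory reagent: oral LD50 113 mg/kg < 200 mg/kg → Code H-7 (Toxic).
With oral LD50 86 mg/kg (< 200 mg/kg), the rodenticide bait falls in Code H-7.
Total Code H-7: (one 22.8 oz pack = 647.52 g) + (two 267 g packs = 534 g) + (three 216 g packs = 648 g) = 1829.52 g.
1829.52 g is within the cargo aircraft limit of 2 kg for Code H-7.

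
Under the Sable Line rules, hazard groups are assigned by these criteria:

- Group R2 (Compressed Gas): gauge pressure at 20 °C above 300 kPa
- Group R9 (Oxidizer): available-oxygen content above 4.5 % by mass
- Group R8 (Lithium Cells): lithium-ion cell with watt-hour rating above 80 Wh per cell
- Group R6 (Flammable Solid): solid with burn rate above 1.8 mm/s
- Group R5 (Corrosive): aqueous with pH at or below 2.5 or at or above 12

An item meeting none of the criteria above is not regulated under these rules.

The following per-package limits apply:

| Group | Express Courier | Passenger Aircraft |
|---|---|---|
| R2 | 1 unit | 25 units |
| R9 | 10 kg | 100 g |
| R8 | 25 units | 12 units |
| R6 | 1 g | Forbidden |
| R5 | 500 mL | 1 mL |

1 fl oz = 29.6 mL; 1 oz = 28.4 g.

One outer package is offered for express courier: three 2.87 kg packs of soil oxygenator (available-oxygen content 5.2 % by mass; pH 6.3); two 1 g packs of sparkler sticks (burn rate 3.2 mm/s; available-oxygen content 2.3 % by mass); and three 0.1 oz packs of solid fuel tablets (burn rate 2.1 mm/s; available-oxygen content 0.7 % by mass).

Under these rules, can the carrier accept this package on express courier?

No

Available-oxygen content 5.2 % by mass meets the Group R9 criterion (Oxidizer), so the soil oxygenator is Group R9.
With burn rate 3.2 mm/s (> 1.8 mm/s), the sparkler sticks fall in Group R6.
With burn rate 2.1 mm/s (> 1.8 mm/s), the solid fuel tablets fall in Group R6.
Group R9 quantity: three 2.87 kg packs = 8.61 kg.
That is within the Group R9 express courier limit of 10 kg.
Total Group R6: (two 1 g packs = 2 g) + (three 0.1 oz packs = 8.52 g) = 10.52 g.
10.52 g > 1 g (express courier limit, Group R6) — over the limit.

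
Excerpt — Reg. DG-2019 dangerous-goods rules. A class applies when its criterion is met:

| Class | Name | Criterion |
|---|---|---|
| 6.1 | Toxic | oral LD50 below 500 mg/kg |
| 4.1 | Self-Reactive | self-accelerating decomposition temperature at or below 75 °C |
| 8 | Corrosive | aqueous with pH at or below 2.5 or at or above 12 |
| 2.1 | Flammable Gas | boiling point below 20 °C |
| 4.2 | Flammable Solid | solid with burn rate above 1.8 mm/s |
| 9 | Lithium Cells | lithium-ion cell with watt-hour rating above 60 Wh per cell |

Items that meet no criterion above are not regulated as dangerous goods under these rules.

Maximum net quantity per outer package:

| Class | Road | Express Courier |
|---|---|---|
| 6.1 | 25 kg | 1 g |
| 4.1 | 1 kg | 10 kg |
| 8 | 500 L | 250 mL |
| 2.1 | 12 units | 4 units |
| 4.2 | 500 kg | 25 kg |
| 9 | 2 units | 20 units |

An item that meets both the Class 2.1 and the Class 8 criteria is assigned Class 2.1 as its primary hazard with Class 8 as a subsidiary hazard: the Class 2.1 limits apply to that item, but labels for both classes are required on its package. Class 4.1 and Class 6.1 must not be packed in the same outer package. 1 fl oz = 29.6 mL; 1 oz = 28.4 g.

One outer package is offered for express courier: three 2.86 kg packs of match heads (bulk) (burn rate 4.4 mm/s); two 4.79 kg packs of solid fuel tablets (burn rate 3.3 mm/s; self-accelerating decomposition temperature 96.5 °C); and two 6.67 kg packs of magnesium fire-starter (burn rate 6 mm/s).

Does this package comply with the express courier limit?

No

Burn rate 4.4 mm/s meets the Class 4.2 criterion (Flammable Solid), so the match heads (bulk) are Class 4.2.
With burn rate 3.3 mm/s (> 1.8 mm/s), the solid fuel tablets fall in Class 4.2.
The magnesium fire-starter has burn rate 6 mm/s, which is > 1.8 mm/s, so it is Class 4.2 (Flammable Solid).
Total Class 4.2: (three 2.86 kg packs = 8.58 kg) + (two 4.79 kg packs = 9.58 kg) + (two 6.67 kg packs = 13.34 kg) = 31.5 kg.
That exceeds the Class 4.2 express courier limit of 25 kg.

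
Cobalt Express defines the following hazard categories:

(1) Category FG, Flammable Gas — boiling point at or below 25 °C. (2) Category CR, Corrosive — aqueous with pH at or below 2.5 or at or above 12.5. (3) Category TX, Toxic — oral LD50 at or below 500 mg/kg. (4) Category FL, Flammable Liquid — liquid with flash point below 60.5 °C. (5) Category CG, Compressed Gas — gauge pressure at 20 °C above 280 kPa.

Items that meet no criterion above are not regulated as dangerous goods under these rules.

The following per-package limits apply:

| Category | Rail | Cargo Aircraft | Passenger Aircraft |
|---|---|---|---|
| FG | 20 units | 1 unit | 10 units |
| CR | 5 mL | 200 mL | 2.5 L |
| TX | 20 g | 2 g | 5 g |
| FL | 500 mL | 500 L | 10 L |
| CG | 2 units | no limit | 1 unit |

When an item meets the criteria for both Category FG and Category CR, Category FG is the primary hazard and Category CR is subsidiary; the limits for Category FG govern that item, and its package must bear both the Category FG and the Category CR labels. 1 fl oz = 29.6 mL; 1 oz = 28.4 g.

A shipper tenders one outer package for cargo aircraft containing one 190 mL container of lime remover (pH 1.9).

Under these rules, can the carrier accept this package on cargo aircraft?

Yes

The lime remover has pH 1.9, which is ≤ 2.5, so it is Category CR (Corrosive).
Category CR quantity: 190 mL.
That is within the Category CR cargo aircraft limit of 200 mL.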